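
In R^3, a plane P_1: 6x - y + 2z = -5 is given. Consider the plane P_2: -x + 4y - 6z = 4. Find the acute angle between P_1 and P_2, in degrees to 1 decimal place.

cos θ = |n₁·n₂| / (|n₁||n₂|) = |-22| / (√41 · √53).
θ = arccos(0.47195) ≈ 61.8°.

61.8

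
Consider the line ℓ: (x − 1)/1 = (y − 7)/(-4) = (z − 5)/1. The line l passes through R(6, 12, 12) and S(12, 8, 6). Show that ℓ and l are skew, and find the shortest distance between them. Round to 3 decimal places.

ℓ has direction (1, -4, 1) through (1, 7, 5).
A direction vector for l is S − R = (6, -4, -6).
Common perpendicular direction n = (1, -4, 1) × (6, -4, -6) = (28, 12, 20).
With w = (6, 12, 12) − (1, 7, 5) = (5, 5, 7), w · n = 340.
Since n ≠ 0 the lines are not parallel, and w · n = 340 ≠ 0 so they do not intersect; hence they are skew.
Distance = |w · n| / |n| = |340| / √1328 ≈ 9.330.

9.330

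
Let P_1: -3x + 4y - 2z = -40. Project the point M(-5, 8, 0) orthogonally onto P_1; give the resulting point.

Foot = M − λn with λ = (n·M − d)/|n|² = (47 − (-40))/29 = 3.
Foot = (-5, 8, 0) − 3·(-3, 4, -2) = (4, -4, 6).

(4, -4, 6)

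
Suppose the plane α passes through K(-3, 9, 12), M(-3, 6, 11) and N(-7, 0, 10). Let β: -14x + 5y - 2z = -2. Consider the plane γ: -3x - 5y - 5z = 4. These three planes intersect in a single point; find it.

KM = (0, -3, -1), KN = (-4, -9, -2); a normal to α is KM × KN = (-3, 4, -12).
Using K: α has equation -3x + 4y - 12z = -99.
Solving the 3×3 linear system -3x + 4y - 12z = -99, -14x + 5y - 2z = -2, -3x - 5y - 5z = 4 (e.g. by elimination or Cramer's rule, determinant = -1171) gives (-3, -6, 7).

(-3, -6, 7)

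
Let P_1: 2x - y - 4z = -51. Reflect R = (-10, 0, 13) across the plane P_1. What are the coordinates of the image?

(-6, -2, 5)

λ = (n·R − d)/|n|² = (-72 − (-51))/21 = -1.
Reflection = R − 2λn = (-10, 0, 13) − (-2)·(2, -1, -4) = (-6, -2, 5).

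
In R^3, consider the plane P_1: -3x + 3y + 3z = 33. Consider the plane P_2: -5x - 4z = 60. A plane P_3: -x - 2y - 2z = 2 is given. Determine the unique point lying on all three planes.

Solving the 3×3 linear system -3x + 3y + 3z = 33, -5x - 4z = 60, -x - 2y - 2z = 2 (e.g. by elimination or Cramer's rule, determinant = 36) gives (-8, 8, -5).

(-8, 8, -5)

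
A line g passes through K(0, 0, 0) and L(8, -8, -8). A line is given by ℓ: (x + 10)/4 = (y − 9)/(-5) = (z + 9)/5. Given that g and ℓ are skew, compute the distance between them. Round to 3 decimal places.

A direction vector for g is L − K = (8, -8, -8).
ℓ has direction (4, -5, 5) through (-10, 9, -9).
Common perpendicular direction n = (8, -8, -8) × (4, -5, 5) = (-80, -72, -8).
With w = (-10, 9, -9) − (0, 0, 0) = (-10, 9, -9), w · n = 224.
Distance = |w · n| / |n| = |224| / √11648 ≈ 2.075.

2.075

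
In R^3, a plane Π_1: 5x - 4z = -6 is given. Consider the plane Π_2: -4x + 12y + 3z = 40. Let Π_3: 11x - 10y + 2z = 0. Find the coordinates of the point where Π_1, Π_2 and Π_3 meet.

Solving the 3×3 linear system 5x - 4z = -6, -4x + 12y + 3z = 40, 11x - 10y + 2z = 0 (e.g. by elimination or Cramer's rule, determinant = 638) gives (2, 3, 4).

(2, 3, 4)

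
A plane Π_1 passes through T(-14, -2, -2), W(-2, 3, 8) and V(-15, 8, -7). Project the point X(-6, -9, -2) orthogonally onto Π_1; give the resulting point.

(-11, -7, 3)

TW = (12, 5, 10), TV = (-1, 10, -5); a normal to Π_1 is TW × TV = (-125, 50, 125).
Using T: Π_1 has equation -125x + 50y + 125z = 1400.
Foot = X − λn with λ = (n·X − d)/|n|² = (50 − 1400)/33750 = -1/25.
Foot = (-6, -9, -2) − (-1/25)·(-125, 50, 125) = (-11, -7, 3).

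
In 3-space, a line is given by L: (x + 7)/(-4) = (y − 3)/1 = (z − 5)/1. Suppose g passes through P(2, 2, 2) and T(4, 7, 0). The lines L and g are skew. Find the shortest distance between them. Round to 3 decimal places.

L has direction (-4, 1, 1) through (-7, 3, 5).
A direction vector for g is T − P = (2, 5, -2).
Common perpendicular direction n = (-4, 1, 1) × (2, 5, -2) = (-7, -6, -22).
With w = (2, 2, 2) − (-7, 3, 5) = (9, -1, -3), w · n = 9.
Distance = |w · n| / |n| = |9| / √569 ≈ 0.377.

0.377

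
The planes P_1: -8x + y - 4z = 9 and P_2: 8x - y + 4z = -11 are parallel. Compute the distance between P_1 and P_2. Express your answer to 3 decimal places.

0.222

Rescale P_2 by 1/(-1): -8x + y - 4z = 11. Then distance = |9 − 11| / √81 ≈ 0.222.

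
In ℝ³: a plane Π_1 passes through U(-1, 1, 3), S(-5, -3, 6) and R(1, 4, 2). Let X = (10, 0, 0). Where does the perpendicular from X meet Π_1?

(5, 2, -4)

US = (-4, -4, 3), UR = (2, 3, -1); a normal to Π_1 is US × UR = (-5, 2, -4).
Using U: Π_1 has equation -5x + 2y - 4z = -5.
Foot = X − λn with λ = (n·X − d)/|n|² = (-50 − (-5))/45 = -1.
Foot = (10, 0, 0) − (-1)·(-5, 2, -4) = (5, 2, -4).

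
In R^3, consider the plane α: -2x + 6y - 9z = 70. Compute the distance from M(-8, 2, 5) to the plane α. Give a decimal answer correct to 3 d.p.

7.909

n·M − d = (-2)·(-8) + (6)·(2) + (-9)·(5) − 70 = -87; |n| = √121.
Distance = |-87| / √121 = 87/√121 ≈ 7.909.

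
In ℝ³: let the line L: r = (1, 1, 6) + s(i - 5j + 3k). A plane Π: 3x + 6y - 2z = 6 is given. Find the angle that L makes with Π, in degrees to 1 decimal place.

52.8

sin θ = |n·v| / (|n||v|) = |-33| / (√49 · √35) = 0.79686.
θ ≈ 52.8°.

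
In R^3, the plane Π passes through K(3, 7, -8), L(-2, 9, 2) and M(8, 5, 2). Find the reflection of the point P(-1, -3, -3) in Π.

(7, 17, -3)

KL = (-5, 2, 10), KM = (5, -2, 10); a normal to Π is KL × KM = (40, 100, 0).
Using K: Π has equation 40x + 100y = 820.
λ = (n·P − d)/|n|² = (-340 − 820)/11600 = -1/10.
Reflection = P − 2λn = (-1, -3, -3) − (-1/5)·(40, 100, 0) = (7, 17, -3).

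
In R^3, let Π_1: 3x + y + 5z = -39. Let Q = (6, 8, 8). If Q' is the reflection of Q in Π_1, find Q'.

λ = (n·Q − d)/|n|² = (66 − (-39))/35 = 3.
Reflection = Q − 2λn = (6, 8, 8) − 6·(3, 1, 5) = (-12, 2, -22).

(-12, 2, -22)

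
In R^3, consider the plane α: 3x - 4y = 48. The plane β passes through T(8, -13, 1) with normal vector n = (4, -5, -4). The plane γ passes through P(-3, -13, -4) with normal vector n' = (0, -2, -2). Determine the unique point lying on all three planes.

β: n·r = n·T gives 4x - 5y - 4z = 93.
γ: n'·r = n'·P gives -2y - 2z = 34.
Solving the 3×3 linear system 3x - 4y = 48, 4x - 5y - 4z = 93, -2y - 2z = 34 (e.g. by elimination or Cramer's rule, determinant = -26) gives (4, -9, -8).

(4, -9, -8)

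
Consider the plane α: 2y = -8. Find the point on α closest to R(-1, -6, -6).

(-1, -4, -6)

Foot = R − λn with λ = (n·R − d)/|n|² = (-12 − (-8))/4 = -1.
Foot = (-1, -6, -6) − (-1)·(0, 2, 0) = (-1, -4, -6).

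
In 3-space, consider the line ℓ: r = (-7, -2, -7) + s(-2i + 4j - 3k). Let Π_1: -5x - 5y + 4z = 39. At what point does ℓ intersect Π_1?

Substitute r = (-7, -2, -7) + t(-2, 4, -3) into the plane: 17 + (-22)t = 39, so t = -1.
Intersection: (-7, -2, -7) + (-1)·(-2, 4, -3) = (-5, -6, -4).

(-5, -6, -4)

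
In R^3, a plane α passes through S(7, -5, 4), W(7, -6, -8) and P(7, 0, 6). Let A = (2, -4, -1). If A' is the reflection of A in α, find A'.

SW = (0, -1, -12), SP = (0, 5, 2); a normal to α is SW × SP = (58, 0, 0).
Using S: α has equation 58x = 406.
λ = (n·A − d)/|n|² = (116 − 406)/3364 = -5/58.
Reflection = A − 2λn = (2, -4, -1) − (-5/29)·(58, 0, 0) = (12, -4, -1).

(12, -4, -1)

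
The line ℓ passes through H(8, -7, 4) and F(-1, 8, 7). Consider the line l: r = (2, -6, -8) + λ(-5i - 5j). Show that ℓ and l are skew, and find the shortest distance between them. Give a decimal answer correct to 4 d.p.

A direction vector for ℓ is F − H = (-9, 15, 3).
Common perpendicular direction n = (-9, 15, 3) × (-5, -5, 0) = (15, -15, 120).
With w = (2, -6, -8) − (8, -7, 4) = (-6, 1, -12), w · n = -1545.
Since n ≠ 0 the lines are not parallel, and w · n = -1545 ≠ 0 so they do not intersect; hence they are skew.
Distance = |w · n| / |n| = |-1545| / √14850 ≈ 12.6784.

12.6784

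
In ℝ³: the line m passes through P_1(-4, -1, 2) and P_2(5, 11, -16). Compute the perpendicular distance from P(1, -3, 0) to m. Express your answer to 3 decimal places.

5.204

A direction vector for m is P_2 − P_1 = (9, 12, -18).
Taking (-4, -1, 2) on m with direction v = (9, 12, -18): w = P − (-4, -1, 2) = (5, -2, -2), and w × v = (60, 72, 78).
Distance = |w × v| / |v| = √14868 / √549 ≈ 5.204.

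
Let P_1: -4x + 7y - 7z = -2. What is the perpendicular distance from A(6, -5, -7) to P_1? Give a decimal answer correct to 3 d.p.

0.749

n·A − d = (-4)·(6) + (7)·(-5) + (-7)·(-7) − (-2) = -8; |n| = √114.
Distance = |-8| / √114 = 8/√114 ≈ 0.749.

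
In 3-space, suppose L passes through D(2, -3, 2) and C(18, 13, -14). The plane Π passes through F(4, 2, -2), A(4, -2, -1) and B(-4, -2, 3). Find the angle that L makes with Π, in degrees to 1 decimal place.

A direction vector for L is C − D = (16, 16, -16).
FA = (0, -4, 1), FB = (-8, -4, 5); a normal to Π is FA × FB = (-16, -8, -32).
Using F: Π has equation -16x - 8y - 32z = -16.
sin θ = |n·v| / (|n||v|) = |128| / (√1344 · √768) = 0.12599.
θ ≈ 7.2°.

7.2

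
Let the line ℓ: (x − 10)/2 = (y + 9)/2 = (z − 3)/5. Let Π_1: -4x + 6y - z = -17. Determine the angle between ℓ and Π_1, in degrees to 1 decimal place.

1.4

ℓ has direction (2, 2, 5) through (10, -9, 3).
sin θ = |n·v| / (|n||v|) = |-1| / (√53 · √33) = 0.02391.
θ ≈ 1.4°.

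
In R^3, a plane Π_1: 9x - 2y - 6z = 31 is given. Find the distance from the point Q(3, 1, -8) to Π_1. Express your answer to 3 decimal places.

3.818

n·Q − d = (9)·(3) + (-2)·(1) + (-6)·(-8) − 31 = 42; |n| = √121.
Distance = |42| / √121 = 42/√121 ≈ 3.818.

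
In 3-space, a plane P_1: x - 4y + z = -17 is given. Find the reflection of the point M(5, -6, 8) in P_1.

λ = (n·M − d)/|n|² = (37 − (-17))/18 = 3.
Reflection = M − 2λn = (5, -6, 8) − 6·(1, -4, 1) = (-1, 18, 2).

(-1, 18, 2)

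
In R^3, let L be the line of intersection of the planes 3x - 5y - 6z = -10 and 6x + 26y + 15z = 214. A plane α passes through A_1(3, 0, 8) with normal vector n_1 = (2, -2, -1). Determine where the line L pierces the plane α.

(6, 8, -2)

Direction of L: (3, -5, -6) × (6, 26, 15) = (81, -81, 108).
A point on L: solving the two plane equations with x = 9 gives (9, 5, 2).
α: n_1·r = n_1·A_1 gives 2x - 2y - z = -2.
Substitute r = (9, 5, 2) + t(81, -81, 108) into the plane: 6 + 216t = -2, so t = -1/27.
Intersection: (9, 5, 2) + (-1/27)·(81, -81, 108) = (6, 8, -2).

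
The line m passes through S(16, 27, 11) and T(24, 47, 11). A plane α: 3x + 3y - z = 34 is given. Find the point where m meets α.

(8, 7, 11)

A direction vector for m is T − S = (8, 20, 0).
Substitute r = (16, 27, 11) + t(8, 20, 0) into the plane: 118 + 84t = 34, so t = -1.
Intersection: (16, 27, 11) + (-1)·(8, 20, 0) = (8, 7, 11).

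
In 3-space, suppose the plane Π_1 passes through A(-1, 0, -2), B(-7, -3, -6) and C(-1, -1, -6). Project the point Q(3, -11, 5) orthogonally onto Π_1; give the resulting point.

(-1, 1, 2)

AB = (-6, -3, -4), AC = (0, -1, -4); a normal to Π_1 is AB × AC = (8, -24, 6).
Using A: Π_1 has equation 8x - 24y + 6z = -20.
Foot = Q − λn with λ = (n·Q − d)/|n|² = (318 − (-20))/676 = 1/2.
Foot = (3, -11, 5) − (1/2)·(8, -24, 6) = (-1, 1, 2).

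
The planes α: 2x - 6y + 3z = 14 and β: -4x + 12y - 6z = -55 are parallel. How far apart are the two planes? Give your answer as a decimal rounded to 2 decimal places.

1.93

Rescale β by 1/(-2): 2x - 6y + 3z = 55/2. Then distance = |14 − (55/2)| / √49 ≈ 1.93.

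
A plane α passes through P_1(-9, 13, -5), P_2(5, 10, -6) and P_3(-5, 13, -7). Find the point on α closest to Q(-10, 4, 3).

P_1P_2 = (14, -3, -1), P_1P_3 = (4, 0, -2); a normal to α is P_1P_2 × P_1P_3 = (6, 24, 12).
Using P_1: α has equation 6x + 24y + 12z = 198.
Foot = Q − λn with λ = (n·Q − d)/|n|² = (72 − 198)/756 = -1/6.
Foot = (-10, 4, 3) − (-1/6)·(6, 24, 12) = (-9, 8, 5).

(-9, 8, 5)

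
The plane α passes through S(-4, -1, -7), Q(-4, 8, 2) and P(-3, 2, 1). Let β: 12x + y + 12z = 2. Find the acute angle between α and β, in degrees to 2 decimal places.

56.31

SQ = (0, 9, 9), SP = (1, 3, 8); a normal to α is SQ × SP = (45, 9, -9).
Using S: α has equation 45x + 9y - 9z = -126.
cos θ = |n₁·n₂| / (|n₁||n₂|) = |441| / (√2187 · √289).
θ = arccos(0.55471) ≈ 56.31°.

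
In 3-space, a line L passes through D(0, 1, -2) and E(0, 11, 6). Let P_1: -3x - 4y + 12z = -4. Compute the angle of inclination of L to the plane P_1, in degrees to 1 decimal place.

A direction vector for L is E − D = (0, 10, 8).
sin θ = |n·v| / (|n||v|) = |56| / (√169 · √164) = 0.33637.
θ ≈ 19.7°.

19.7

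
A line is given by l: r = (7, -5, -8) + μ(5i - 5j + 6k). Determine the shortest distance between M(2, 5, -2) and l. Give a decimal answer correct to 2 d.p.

Taking (7, -5, -8) on l with direction v = (5, -5, 6): w = M − (7, -5, -8) = (-5, 10, 6), and w × v = (90, 60, -25).
Distance = |w × v| / |v| = √12325 / √86 ≈ 11.97.

11.97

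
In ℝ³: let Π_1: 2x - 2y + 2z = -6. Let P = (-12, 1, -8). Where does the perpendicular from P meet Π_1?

Foot = P − λn with λ = (n·P − d)/|n|² = (-42 − (-6))/12 = -3.
Foot = (-12, 1, -8) − (-3)·(2, -2, 2) = (-6, -5, -2).

(-6, -5, -2)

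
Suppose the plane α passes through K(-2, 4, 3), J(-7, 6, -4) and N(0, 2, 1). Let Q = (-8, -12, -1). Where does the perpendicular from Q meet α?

(1, 0, -4)

KJ = (-5, 2, -7), KN = (2, -2, -2); a normal to α is KJ × KN = (-18, -24, 6).
Using K: α has equation -18x - 24y + 6z = -42.
Foot = Q − λn with λ = (n·Q − d)/|n|² = (426 − (-42))/936 = 1/2.
Foot = (-8, -12, -1) − (1/2)·(-18, -24, 6) = (1, 0, -4).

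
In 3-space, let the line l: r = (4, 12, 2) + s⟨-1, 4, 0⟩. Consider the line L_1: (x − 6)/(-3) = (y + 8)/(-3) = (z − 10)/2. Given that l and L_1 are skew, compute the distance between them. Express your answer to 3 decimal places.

5.608

L_1 has direction (-3, -3, 2) through (6, -8, 10).
Common perpendicular direction n = (-1, 4, 0) × (-3, -3, 2) = (8, 2, 15).
With w = (6, -8, 10) − (4, 12, 2) = (2, -20, 8), w · n = 96.
Distance = |w · n| / |n| = |96| / √293 ≈ 5.608.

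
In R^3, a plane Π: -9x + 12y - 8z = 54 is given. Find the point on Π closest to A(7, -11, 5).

Foot = A − λn with λ = (n·A − d)/|n|² = (-235 − 54)/289 = -1.
Foot = (7, -11, 5) − (-1)·(-9, 12, -8) = (-2, 1, -3).

(-2, 1, -3)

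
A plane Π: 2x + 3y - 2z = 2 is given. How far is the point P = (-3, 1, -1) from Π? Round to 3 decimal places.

0.728

n·P − d = (2)·(-3) + (3)·(1) + (-2)·(-1) − 2 = -3; |n| = √17.
Distance = |-3| / √17 = 3/√17 ≈ 0.728.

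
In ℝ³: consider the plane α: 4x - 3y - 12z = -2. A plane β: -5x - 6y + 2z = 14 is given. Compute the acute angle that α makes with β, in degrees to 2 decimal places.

75.64

cos θ = |n₁·n₂| / (|n₁||n₂|) = |-26| / (√169 · √65).
θ = arccos(0.24807) ≈ 75.64°.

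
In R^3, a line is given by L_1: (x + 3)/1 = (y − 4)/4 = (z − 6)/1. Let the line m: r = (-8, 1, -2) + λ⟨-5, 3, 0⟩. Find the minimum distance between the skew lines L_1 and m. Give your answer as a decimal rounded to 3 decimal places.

L_1 has direction (1, 4, 1) through (-3, 4, 6).
Common perpendicular direction n = (1, 4, 1) × (-5, 3, 0) = (-3, -5, 23).
With w = (-8, 1, -2) − (-3, 4, 6) = (-5, -3, -8), w · n = -154.
Distance = |w · n| / |n| = |-154| / √563 ≈ 6.490.

6.490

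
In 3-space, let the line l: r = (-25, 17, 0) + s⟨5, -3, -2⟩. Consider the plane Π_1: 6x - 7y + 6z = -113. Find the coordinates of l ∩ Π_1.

Substitute r = (-25, 17, 0) + t(5, -3, -2) into the plane: -269 + 39t = -113, so t = 4.
Intersection: (-25, 17, 0) + 4·(5, -3, -2) = (-5, 5, -8).

(-5, 5, -8)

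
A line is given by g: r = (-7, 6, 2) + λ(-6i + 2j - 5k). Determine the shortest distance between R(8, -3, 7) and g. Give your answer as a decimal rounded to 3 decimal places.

Taking (-7, 6, 2) on g with direction v = (-6, 2, -5): w = R − (-7, 6, 2) = (15, -9, 5), and w × v = (35, 45, -24).
Distance = |w × v| / |v| = √3826 / √65 ≈ 7.672.

7.672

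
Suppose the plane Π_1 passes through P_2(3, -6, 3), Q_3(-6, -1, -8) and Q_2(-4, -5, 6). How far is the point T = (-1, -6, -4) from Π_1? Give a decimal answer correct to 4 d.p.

2.5927

P_2Q_3 = (-9, 5, -11), P_2Q_2 = (-7, 1, 3); a normal to Π_1 is P_2Q_3 × P_2Q_2 = (26, 104, 26).
Using P_2: Π_1 has equation 26x + 104y + 26z = -468.
n·T − d = (26)·(-1) + (104)·(-6) + (26)·(-4) − (-468) = -286; |n| = √12168.
Distance = |-286| / √12168 = 286/√12168 ≈ 2.5927.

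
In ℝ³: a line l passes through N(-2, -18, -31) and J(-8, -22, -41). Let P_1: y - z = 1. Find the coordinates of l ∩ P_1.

(10, -10, -11)

A direction vector for l is J − N = (-6, -4, -10).
Substitute r = (-2, -18, -31) + t(-6, -4, -10) into the plane: 13 + 6t = 1, so t = -2.
Intersection: (-2, -18, -31) + (-2)·(-6, -4, -10) = (10, -10, -11).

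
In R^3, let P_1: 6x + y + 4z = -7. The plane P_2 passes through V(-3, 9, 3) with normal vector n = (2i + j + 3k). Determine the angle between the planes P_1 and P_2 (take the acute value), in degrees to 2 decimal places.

23.40

P_2: n·r = n·V gives 2x + y + 3z = 12.
cos θ = |n₁·n₂| / (|n₁||n₂|) = |25| / (√53 · √14).
θ = arccos(0.91778) ≈ 23.40°.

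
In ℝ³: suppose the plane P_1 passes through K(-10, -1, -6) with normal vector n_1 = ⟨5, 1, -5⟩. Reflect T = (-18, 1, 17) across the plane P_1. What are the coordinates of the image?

P_1: n_1·r = n_1·K gives 5x + y - 5z = -21.
λ = (n·T − d)/|n|² = (-174 − (-21))/51 = -3.
Reflection = T − 2λn = (-18, 1, 17) − (-6)·(5, 1, -5) = (12, 7, -13).

(12, 7, -13)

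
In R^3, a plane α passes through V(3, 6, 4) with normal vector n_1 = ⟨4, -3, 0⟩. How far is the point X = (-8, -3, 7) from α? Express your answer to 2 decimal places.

α: n_1·r = n_1·V gives 4x - 3y = -6.
n·X − d = (4)·(-8) + (-3)·(-3) + (0)·(7) − (-6) = -17; |n| = √25.
Distance = |-17| / √25 = 17/√25 ≈ 3.40.

3.40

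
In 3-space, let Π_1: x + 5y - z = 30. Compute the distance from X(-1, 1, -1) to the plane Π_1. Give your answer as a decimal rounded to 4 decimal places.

4.8113

n·X − d = (1)·(-1) + (5)·(1) + (-1)·(-1) − 30 = -25; |n| = √27.
Distance = |-25| / √27 = 25/√27 ≈ 4.8113.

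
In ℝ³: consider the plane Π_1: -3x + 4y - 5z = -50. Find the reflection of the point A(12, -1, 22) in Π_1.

(0, 15, 2)

λ = (n·A − d)/|n|² = (-150 − (-50))/50 = -2.
Reflection = A − 2λn = (12, -1, 22) − (-4)·(-3, 4, -5) = (0, 15, 2).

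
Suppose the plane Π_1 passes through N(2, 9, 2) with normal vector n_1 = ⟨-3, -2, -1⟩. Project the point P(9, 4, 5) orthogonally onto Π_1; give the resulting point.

(6, 2, 4)

Π_1: n_1·r = n_1·N gives -3x - 2y - z = -26.
Foot = P − λn with λ = (n·P − d)/|n|² = (-40 − (-26))/14 = -1.
Foot = (9, 4, 5) − (-1)·(-3, -2, -1) = (6, 2, 4).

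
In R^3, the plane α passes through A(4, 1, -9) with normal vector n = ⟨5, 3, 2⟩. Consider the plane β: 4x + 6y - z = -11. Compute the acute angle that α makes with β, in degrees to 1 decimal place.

36.7

α: n·r = n·A gives 5x + 3y + 2z = 5.
cos θ = |n₁·n₂| / (|n₁||n₂|) = |36| / (√38 · √53).
θ = arccos(0.80218) ≈ 36.7°.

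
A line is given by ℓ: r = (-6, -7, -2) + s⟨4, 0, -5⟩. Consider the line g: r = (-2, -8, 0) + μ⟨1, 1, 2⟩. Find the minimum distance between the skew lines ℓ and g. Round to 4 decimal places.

Common perpendicular direction n = (4, 0, -5) × (1, 1, 2) = (5, -13, 4).
With w = (-2, -8, 0) − (-6, -7, -2) = (4, -1, 2), w · n = 41.
Distance = |w · n| / |n| = |41| / √210 ≈ 2.8293.

2.8293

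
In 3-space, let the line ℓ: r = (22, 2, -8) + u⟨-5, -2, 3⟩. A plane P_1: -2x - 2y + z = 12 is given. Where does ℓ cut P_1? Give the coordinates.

Substitute r = (22, 2, -8) + t(-5, -2, 3) into the plane: -56 + 17t = 12, so t = 4.
Intersection: (22, 2, -8) + 4·(-5, -2, 3) = (2, -6, 4).

(2, -6, 4)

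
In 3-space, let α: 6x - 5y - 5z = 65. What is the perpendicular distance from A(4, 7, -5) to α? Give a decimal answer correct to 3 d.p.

5.499

n·A − d = (6)·(4) + (-5)·(7) + (-5)·(-5) − 65 = -51; |n| = √86.
Distance = |-51| / √86 = 51/√86 ≈ 5.499.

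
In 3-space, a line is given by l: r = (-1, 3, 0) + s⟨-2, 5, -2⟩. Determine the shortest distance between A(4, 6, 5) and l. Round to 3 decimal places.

Taking (-1, 3, 0) on l with direction v = (-2, 5, -2): w = A − (-1, 3, 0) = (5, 3, 5), and w × v = (-31, 0, 31).
Distance = |w × v| / |v| = √1922 / √33 ≈ 7.632.

7.632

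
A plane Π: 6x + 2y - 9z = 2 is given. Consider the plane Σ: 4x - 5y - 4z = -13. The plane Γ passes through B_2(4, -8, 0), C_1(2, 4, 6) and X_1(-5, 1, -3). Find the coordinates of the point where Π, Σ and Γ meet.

B_2C_1 = (-2, 12, 6), B_2X_1 = (-9, 9, -3); a normal to Γ is B_2C_1 × B_2X_1 = (-90, -60, 90).
Using B_2: Γ has equation -90x - 60y + 90z = 120.
Solving the 3×3 linear system 6x + 2y - 9z = 2, 4x - 5y - 4z = -13, -90x - 60y + 90z = 120 (e.g. by elimination or Cramer's rule, determinant = 2070) gives (-6, 1, -4).

(-6, 1, -4)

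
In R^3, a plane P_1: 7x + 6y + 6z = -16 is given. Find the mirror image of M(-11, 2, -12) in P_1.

(3, 14, 0)

λ = (n·M − d)/|n|² = (-137 − (-16))/121 = -1.
Reflection = M − 2λn = (-11, 2, -12) − (-2)·(7, 6, 6) = (3, 14, 0).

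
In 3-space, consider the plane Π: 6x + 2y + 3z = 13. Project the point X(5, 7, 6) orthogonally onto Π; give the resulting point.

Foot = X − λn with λ = (n·X − d)/|n|² = (62 − 13)/49 = 1.
Foot = (5, 7, 6) − 1·(6, 2, 3) = (-1, 5, 3).

(-1, 5, 3)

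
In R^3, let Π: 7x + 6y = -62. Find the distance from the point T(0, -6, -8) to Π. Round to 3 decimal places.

n·T − d = (7)·(0) + (6)·(-6) + (0)·(-8) − (-62) = 26; |n| = √85.
Distance = |26| / √85 = 26/√85 ≈ 2.820.

2.820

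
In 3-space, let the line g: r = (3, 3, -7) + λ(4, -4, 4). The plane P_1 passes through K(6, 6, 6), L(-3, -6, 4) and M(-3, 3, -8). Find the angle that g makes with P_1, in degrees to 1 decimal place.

KL = (-9, -12, -2), KM = (-9, -3, -14); a normal to P_1 is KL × KM = (162, -108, -81).
Using K: P_1 has equation 162x - 108y - 81z = -162.
sin θ = |n·v| / (|n||v|) = |756| / (√44469 · √48) = 0.51745.
θ ≈ 31.2°.

31.2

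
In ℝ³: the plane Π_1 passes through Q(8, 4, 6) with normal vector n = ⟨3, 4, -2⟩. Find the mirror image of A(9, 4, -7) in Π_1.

(3, -4, -3)

Π_1: n·r = n·Q gives 3x + 4y - 2z = 28.
λ = (n·A − d)/|n|² = (57 − 28)/29 = 1.
Reflection = A − 2λn = (9, 4, -7) − 2·(3, 4, -2) = (3, -4, -3).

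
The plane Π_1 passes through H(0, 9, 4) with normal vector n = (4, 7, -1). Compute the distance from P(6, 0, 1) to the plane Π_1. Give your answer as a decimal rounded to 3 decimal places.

Π_1: n·r = n·H gives 4x + 7y - z = 59.
n·P − d = (4)·(6) + (7)·(0) + (-1)·(1) − 59 = -36; |n| = √66.
Distance = |-36| / √66 = 36/√66 ≈ 4.431.

4.431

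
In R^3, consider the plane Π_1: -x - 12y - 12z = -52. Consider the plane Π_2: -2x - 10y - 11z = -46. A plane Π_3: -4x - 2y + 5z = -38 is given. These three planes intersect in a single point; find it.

Solving the 3×3 linear system -x - 12y - 12z = -52, -2x - 10y - 11z = -46, -4x - 2y + 5z = -38 (e.g. by elimination or Cramer's rule, determinant = -144) gives (4, 6, -2).

(4, 6, -2)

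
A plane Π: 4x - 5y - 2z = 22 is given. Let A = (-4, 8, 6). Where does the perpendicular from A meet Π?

Foot = A − λn with λ = (n·A − d)/|n|² = (-68 − 22)/45 = -2.
Foot = (-4, 8, 6) − (-2)·(4, -5, -2) = (4, -2, 2).

(4, -2, 2)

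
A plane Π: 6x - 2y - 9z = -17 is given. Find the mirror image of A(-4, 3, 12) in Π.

(8, -1, -6)

λ = (n·A − d)/|n|² = (-138 − (-17))/121 = -1.
Reflection = A − 2λn = (-4, 3, 12) − (-2)·(6, -2, -9) = (8, -1, -6).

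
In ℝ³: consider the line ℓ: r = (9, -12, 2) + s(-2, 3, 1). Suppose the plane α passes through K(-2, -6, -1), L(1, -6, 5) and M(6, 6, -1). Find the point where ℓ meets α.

KL = (3, 0, 6), KM = (8, 12, 0); a normal to α is KL × KM = (-72, 48, 36).
Using K: α has equation -72x + 48y + 36z = -180.
Substitute r = (9, -12, 2) + t(-2, 3, 1) into the plane: -1152 + 324t = -180, so t = 3.
Intersection: (9, -12, 2) + 3·(-2, 3, 1) = (3, -3, 5).

(3, -3, 5)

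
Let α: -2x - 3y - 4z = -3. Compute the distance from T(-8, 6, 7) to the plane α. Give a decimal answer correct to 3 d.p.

n·T − d = (-2)·(-8) + (-3)·(6) + (-4)·(7) − (-3) = -27; |n| = √29.
Distance = |-27| / √29 = 27/√29 ≈ 5.014.

5.014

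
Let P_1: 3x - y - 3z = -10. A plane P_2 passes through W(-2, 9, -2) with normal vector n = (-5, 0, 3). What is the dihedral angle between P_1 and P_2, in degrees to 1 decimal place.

P_2: n·r = n·W gives -5x + 3z = 4.
cos θ = |n₁·n₂| / (|n₁||n₂|) = |-24| / (√19 · √34).
θ = arccos(0.94427) ≈ 19.2°.

19.2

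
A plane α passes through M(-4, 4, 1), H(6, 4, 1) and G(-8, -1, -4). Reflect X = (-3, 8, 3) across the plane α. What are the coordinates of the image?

(-3, 6, 5)

MH = (10, 0, 0), MG = (-4, -5, -5); a normal to α is MH × MG = (0, 50, -50).
Using M: α has equation 50y - 50z = 150.
λ = (n·X − d)/|n|² = (250 − 150)/5000 = 1/50.
Reflection = X − 2λn = (-3, 8, 3) − (1/25)·(0, 50, -50) = (-3, 6, 5).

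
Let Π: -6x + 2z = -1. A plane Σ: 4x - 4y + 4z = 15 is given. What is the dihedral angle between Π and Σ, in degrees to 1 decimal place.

68.6

cos θ = |n₁·n₂| / (|n₁||n₂|) = |-16| / (√40 · √48).
θ = arccos(0.36515) ≈ 68.6°.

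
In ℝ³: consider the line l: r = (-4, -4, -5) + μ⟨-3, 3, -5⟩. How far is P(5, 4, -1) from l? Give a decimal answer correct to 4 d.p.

Taking (-4, -4, -5) on l with direction v = (-3, 3, -5): w = P − (-4, -4, -5) = (9, 8, 4), and w × v = (-52, 33, 51).
Distance = |w × v| / |v| = √6394 / √43 ≈ 12.1942.

12.1942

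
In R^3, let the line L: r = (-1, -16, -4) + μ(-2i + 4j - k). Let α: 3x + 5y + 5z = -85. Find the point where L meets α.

(-5, -8, -6)

Substitute r = (-1, -16, -4) + t(-2, 4, -1) into the plane: -103 + 9t = -85, so t = 2.
Intersection: (-1, -16, -4) + 2·(-2, 4, -1) = (-5, -8, -6).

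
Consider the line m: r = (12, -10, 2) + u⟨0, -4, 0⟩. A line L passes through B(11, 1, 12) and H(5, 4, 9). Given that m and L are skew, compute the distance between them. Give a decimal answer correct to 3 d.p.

A direction vector for L is H − B = (-6, 3, -3).
Common perpendicular direction n = (0, -4, 0) × (-6, 3, -3) = (12, 0, -24).
With w = (11, 1, 12) − (12, -10, 2) = (-1, 11, 10), w · n = -252.
Distance = |w · n| / |n| = |-252| / √720 ≈ 9.391.

9.391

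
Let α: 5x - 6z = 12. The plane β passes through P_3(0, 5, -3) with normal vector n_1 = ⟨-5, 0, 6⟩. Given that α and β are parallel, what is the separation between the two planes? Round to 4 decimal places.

β: n_1·r = n_1·P_3 gives -5x + 6z = -18.
Rescale β by 1/(-1): 5x - 6z = 18. Then distance = |12 − 18| / √61 ≈ 0.7682.

0.7682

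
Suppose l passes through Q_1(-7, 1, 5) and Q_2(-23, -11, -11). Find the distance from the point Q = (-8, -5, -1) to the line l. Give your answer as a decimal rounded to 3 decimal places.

4.625

A direction vector for l is Q_2 − Q_1 = (-16, -12, -16).
Taking (-7, 1, 5) on l with direction v = (-16, -12, -16): w = Q − (-7, 1, 5) = (-1, -6, -6), and w × v = (24, 80, -84).
Distance = |w × v| / |v| = √14032 / √656 ≈ 4.625.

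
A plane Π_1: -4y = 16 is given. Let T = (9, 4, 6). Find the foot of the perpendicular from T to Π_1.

Foot = T − λn with λ = (n·T − d)/|n|² = (-16 − 16)/16 = -2.
Foot = (9, 4, 6) − (-2)·(0, -4, 0) = (9, -4, 6).

(9, -4, 6)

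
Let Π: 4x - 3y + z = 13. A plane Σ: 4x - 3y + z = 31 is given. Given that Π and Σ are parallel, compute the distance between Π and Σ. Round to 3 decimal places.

3.530

Same normal n = (4, -3, 1) with |n| = √26; distance = |13 − 31| / |n| = 18/√26 ≈ 3.530.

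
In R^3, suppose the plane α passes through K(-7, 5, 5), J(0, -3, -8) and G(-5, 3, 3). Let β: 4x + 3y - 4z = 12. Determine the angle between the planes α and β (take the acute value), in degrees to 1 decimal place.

KJ = (7, -8, -13), KG = (2, -2, -2); a normal to α is KJ × KG = (-10, -12, 2).
Using K: α has equation -10x - 12y + 2z = 20.
cos θ = |n₁·n₂| / (|n₁||n₂|) = |-84| / (√248 · √41).
θ = arccos(0.83303) ≈ 33.6°.

33.6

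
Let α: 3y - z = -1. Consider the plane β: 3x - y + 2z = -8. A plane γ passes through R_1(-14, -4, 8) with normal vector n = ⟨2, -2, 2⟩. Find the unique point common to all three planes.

γ: n·r = n·R_1 gives 2x - 2y + 2z = -4.
Solving the 3×3 linear system 3y - z = -1, 3x - y + 2z = -8, 2x - 2y + 2z = -4 (e.g. by elimination or Cramer's rule, determinant = -2) gives (-5, 1, 4).

(-5, 1, 4)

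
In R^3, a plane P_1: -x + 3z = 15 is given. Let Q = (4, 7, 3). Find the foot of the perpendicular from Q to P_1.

Foot = Q − λn with λ = (n·Q − d)/|n|² = (5 − 15)/10 = -1.
Foot = (4, 7, 3) − (-1)·(-1, 0, 3) = (3, 7, 6).

(3, 7, 6)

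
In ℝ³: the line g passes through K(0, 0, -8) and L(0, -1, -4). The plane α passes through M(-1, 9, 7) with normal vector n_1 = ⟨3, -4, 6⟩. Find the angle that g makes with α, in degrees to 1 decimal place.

A direction vector for g is L − K = (0, -1, 4).
α: n_1·r = n_1·M gives 3x - 4y + 6z = 3.
sin θ = |n·v| / (|n||v|) = |28| / (√61 · √17) = 0.86950.
θ ≈ 60.4°.

60.4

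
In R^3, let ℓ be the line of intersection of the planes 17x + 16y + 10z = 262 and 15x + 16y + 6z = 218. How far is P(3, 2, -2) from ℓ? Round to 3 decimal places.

Direction of ℓ: (17, 16, 10) × (15, 16, 6) = (-64, 48, 32).
A point on ℓ: solving the two plane equations with x = 6 gives (6, 5, 8).
Taking (6, 5, 8) on ℓ with direction v = (-64, 48, 32): w = P − (6, 5, 8) = (-3, -3, -10), and w × v = (384, 736, -336).
Distance = |w × v| / |v| = √802048 / √7424 ≈ 10.394.

10.394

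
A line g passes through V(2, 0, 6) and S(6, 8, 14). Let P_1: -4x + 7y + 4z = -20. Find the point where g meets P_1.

(0, -4, 2)

A direction vector for g is S − V = (4, 8, 8).
Substitute r = (2, 0, 6) + t(4, 8, 8) into the plane: 16 + 72t = -20, so t = -1/2.
Intersection: (2, 0, 6) + (-1/2)·(4, 8, 8) = (0, -4, 2).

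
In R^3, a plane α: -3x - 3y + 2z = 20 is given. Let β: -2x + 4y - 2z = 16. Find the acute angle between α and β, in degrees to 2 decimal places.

cos θ = |n₁·n₂| / (|n₁||n₂|) = |-10| / (√22 · √24).
θ = arccos(0.43519) ≈ 64.20°.

64.20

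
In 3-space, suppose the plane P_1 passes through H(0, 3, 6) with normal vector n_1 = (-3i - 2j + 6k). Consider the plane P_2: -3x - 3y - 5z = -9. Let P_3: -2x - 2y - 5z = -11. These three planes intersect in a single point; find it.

(-8, 6, 3)

P_1: n_1·r = n_1·H gives -3x - 2y + 6z = 30.
Solving the 3×3 linear system -3x - 2y + 6z = 30, -3x - 3y - 5z = -9, -2x - 2y - 5z = -11 (e.g. by elimination or Cramer's rule, determinant = -5) gives (-8, 6, 3).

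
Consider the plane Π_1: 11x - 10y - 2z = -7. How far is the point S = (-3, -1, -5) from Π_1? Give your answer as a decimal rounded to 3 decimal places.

n·S − d = (11)·(-3) + (-10)·(-1) + (-2)·(-5) − (-7) = -6; |n| = √225.
Distance = |-6| / √225 = 6/√225 ≈ 0.400.

0.400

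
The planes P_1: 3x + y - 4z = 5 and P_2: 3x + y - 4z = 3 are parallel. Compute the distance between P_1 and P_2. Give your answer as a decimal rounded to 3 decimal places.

Same normal n = (3, 1, -4) with |n| = √26; distance = |5 − 3| / |n| = 2/√26 ≈ 0.392.

0.392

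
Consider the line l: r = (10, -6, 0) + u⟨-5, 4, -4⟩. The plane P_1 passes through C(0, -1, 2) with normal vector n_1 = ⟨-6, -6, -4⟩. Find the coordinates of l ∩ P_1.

P_1: n_1·r = n_1·C gives -6x - 6y - 4z = -2.
Substitute r = (10, -6, 0) + t(-5, 4, -4) into the plane: -24 + 22t = -2, so t = 1.
Intersection: (10, -6, 0) + 1·(-5, 4, -4) = (5, -2, -4).

(5, -2, -4)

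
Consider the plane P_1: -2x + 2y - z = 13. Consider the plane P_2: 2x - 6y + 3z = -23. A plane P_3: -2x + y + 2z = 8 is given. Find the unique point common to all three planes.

(-4, 2, -1)

Solving the 3×3 linear system -2x + 2y - z = 13, 2x - 6y + 3z = -23, -2x + y + 2z = 8 (e.g. by elimination or Cramer's rule, determinant = 20) gives (-4, 2, -1).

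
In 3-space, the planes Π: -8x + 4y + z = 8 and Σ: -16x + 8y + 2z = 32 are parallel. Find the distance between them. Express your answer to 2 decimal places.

Rescale Σ by 1/2: -8x + 4y + z = 16. Then distance = |8 − 16| / √81 ≈ 0.89.

0.89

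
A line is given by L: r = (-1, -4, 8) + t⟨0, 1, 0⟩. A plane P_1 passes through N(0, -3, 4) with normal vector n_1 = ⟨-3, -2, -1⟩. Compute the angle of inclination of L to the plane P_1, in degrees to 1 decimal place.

P_1: n_1·r = n_1·N gives -3x - 2y - z = 2.
sin θ = |n·v| / (|n||v|) = |-2| / (√14 · √1) = 0.53452.
θ ≈ 32.3°.

32.3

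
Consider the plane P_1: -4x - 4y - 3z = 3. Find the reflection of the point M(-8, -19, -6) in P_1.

λ = (n·M − d)/|n|² = (126 − 3)/41 = 3.
Reflection = M − 2λn = (-8, -19, -6) − 6·(-4, -4, -3) = (16, 5, 12).

(16, 5, 12)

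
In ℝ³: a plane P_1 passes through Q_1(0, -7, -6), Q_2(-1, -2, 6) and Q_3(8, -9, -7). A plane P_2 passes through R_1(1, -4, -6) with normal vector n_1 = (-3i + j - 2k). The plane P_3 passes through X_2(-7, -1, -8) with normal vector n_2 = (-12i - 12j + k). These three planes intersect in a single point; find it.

Q_1Q_2 = (-1, 5, 12), Q_1Q_3 = (8, -2, -1); a normal to P_1 is Q_1Q_2 × Q_1Q_3 = (19, 95, -38).
Using Q_1: P_1 has equation 19x + 95y - 38z = -437.
P_2: n_1·r = n_1·R_1 gives -3x + y - 2z = 5.
P_3: n_2·r = n_2·X_2 gives -12x - 12y + z = 88.
Solving the 3×3 linear system 19x + 95y - 38z = -437, -3x + y - 2z = 5, -12x - 12y + z = 88 (e.g. by elimination or Cramer's rule, determinant = 304) gives (-5, -2, 4).

(-5, -2, 4)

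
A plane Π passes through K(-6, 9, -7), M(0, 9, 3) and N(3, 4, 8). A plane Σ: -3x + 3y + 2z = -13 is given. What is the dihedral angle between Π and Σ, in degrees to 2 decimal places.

39.84

KM = (6, 0, 10), KN = (9, -5, 15); a normal to Π is KM × KN = (50, 0, -30).
Using K: Π has equation 50x - 30z = -90.
cos θ = |n₁·n₂| / (|n₁||n₂|) = |-210| / (√3400 · √22).
θ = arccos(0.76784) ≈ 39.84°.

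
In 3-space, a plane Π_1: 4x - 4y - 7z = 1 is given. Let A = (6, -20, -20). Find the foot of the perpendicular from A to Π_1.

(-6, -8, 1)

Foot = A − λn with λ = (n·A − d)/|n|² = (244 − 1)/81 = 3.
Foot = (6, -20, -20) − 3·(4, -4, -7) = (-6, -8, 1).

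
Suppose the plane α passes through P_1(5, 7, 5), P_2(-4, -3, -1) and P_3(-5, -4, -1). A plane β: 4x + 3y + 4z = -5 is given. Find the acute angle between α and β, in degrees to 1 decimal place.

P_1P_2 = (-9, -10, -6), P_1P_3 = (-10, -11, -6); a normal to α is P_1P_2 × P_1P_3 = (-6, 6, -1).
Using P_1: α has equation -6x + 6y - z = 7.
cos θ = |n₁·n₂| / (|n₁||n₂|) = |-10| / (√73 · √41).
θ = arccos(0.18279) ≈ 79.5°.

79.5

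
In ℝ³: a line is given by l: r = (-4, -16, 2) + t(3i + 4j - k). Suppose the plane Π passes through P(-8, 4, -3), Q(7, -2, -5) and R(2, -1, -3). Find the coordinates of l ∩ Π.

(5, -4, -1)

PQ = (15, -6, -2), PR = (10, -5, 0); a normal to Π is PQ × PR = (-10, -20, -15).
Using P: Π has equation -10x - 20y - 15z = 45.
Substitute r = (-4, -16, 2) + t(3, 4, -1) into the plane: 330 + (-95)t = 45, so t = 3.
Intersection: (-4, -16, 2) + 3·(3, 4, -1) = (5, -4, -1).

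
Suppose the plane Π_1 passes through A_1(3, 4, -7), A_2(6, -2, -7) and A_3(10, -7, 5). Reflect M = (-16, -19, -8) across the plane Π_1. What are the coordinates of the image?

A_1A_2 = (3, -6, 0), A_1A_3 = (7, -11, 12); a normal to Π_1 is A_1A_2 × A_1A_3 = (-72, -36, 9).
Using A_1: Π_1 has equation -72x - 36y + 9z = -423.
λ = (n·M − d)/|n|² = (1764 − (-423))/6561 = 1/3.
Reflection = M − 2λn = (-16, -19, -8) − (2/3)·(-72, -36, 9) = (32, 5, -14).

(32, 5, -14)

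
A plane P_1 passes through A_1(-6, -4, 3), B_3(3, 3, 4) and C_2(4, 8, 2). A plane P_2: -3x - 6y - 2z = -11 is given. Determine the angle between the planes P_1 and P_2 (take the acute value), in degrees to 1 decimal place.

65.9

A_1B_3 = (9, 7, 1), A_1C_2 = (10, 12, -1); a normal to P_1 is A_1B_3 × A_1C_2 = (-19, 19, 38).
Using A_1: P_1 has equation -19x + 19y + 38z = 152.
cos θ = |n₁·n₂| / (|n₁||n₂|) = |-133| / (√2166 · √49).
θ = arccos(0.40825) ≈ 65.9°.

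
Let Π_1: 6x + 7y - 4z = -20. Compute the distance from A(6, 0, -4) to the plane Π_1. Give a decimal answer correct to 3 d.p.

7.164

n·A − d = (6)·(6) + (7)·(0) + (-4)·(-4) − (-20) = 72; |n| = √101.
Distance = |72| / √101 = 72/√101 ≈ 7.164.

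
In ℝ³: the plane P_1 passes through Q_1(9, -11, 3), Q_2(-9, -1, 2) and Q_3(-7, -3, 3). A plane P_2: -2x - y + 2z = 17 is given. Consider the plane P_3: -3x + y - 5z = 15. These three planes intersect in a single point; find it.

(-7, -1, 1)

Q_1Q_2 = (-18, 10, -1), Q_1Q_3 = (-16, 8, 0); a normal to P_1 is Q_1Q_2 × Q_1Q_3 = (8, 16, 16).
Using Q_1: P_1 has equation 8x + 16y + 16z = -56.
Solving the 3×3 linear system 8x + 16y + 16z = -56, -2x - y + 2z = 17, -3x + y - 5z = 15 (e.g. by elimination or Cramer's rule, determinant = -312) gives (-7, -1, 1).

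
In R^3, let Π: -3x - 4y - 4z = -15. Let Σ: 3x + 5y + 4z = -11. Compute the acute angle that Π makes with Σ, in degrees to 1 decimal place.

6.3

cos θ = |n₁·n₂| / (|n₁||n₂|) = |-45| / (√41 · √50).
θ = arccos(0.99388) ≈ 6.3°.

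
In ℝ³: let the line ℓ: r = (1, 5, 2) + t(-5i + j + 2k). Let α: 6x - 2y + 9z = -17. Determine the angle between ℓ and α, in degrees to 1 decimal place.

13.4

sin θ = |n·v| / (|n||v|) = |-14| / (√121 · √30) = 0.23237.
θ ≈ 13.4°.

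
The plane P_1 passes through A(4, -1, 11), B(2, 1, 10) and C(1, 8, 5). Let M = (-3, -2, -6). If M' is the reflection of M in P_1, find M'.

(3, 16, 18)

AB = (-2, 2, -1), AC = (-3, 9, -6); a normal to P_1 is AB × AC = (-3, -9, -12).
Using A: P_1 has equation -3x - 9y - 12z = -135.
λ = (n·M − d)/|n|² = (99 − (-135))/234 = 1.
Reflection = M − 2λn = (-3, -2, -6) − 2·(-3, -9, -12) = (3, 16, 18).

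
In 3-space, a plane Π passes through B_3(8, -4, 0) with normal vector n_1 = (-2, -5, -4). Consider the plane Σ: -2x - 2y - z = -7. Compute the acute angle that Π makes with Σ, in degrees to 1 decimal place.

Π: n_1·r = n_1·B_3 gives -2x - 5y - 4z = 4.
cos θ = |n₁·n₂| / (|n₁||n₂|) = |18| / (√45 · √9).
θ = arccos(0.89443) ≈ 26.6°.

26.6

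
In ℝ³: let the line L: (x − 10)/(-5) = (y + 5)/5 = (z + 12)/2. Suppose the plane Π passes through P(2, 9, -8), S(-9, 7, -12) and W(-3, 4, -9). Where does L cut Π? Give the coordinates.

L has direction (-5, 5, 2) through (10, -5, -12).
PS = (-11, -2, -4), PW = (-5, -5, -1); a normal to Π is PS × PW = (-18, 9, 45).
Using P: Π has equation -18x + 9y + 45z = -315.
Substitute r = (10, -5, -12) + t(-5, 5, 2) into the plane: -765 + 225t = -315, so t = 2.
Intersection: (10, -5, -12) + 2·(-5, 5, 2) = (0, 5, -8).

(0, 5, -8)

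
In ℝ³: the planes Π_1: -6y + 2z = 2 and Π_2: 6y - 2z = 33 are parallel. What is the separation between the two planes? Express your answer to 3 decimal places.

5.534

Rescale Π_2 by 1/(-1): -6y + 2z = -33. Then distance = |2 − (-33)| / √40 ≈ 5.534.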